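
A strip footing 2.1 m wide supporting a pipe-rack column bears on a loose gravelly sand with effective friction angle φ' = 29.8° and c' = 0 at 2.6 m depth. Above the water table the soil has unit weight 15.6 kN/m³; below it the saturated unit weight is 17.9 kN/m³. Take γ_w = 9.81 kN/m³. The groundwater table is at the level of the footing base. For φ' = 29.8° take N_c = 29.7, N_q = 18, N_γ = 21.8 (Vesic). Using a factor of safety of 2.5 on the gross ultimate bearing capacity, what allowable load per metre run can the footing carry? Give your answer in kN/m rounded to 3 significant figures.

Effective surcharge at the founding depth q = γ·D_f = 15.6 × 2.6 = 40.56 kPa.
The water table coincides with the base, so in the self-weight term γ → γ' = 8.09 kN/m³.
q_ult = q·N_q + 0.5·γ·B·N_γ
     = 40.56 × 18 + 0.5 × 8.09 × 2.1 × 21.8
     = 730.08 + 185.18 = 915.26 kPa.
Gross allowable pressure q_all = 915.26 / 2.5 = 366.1 kPa.
Allowable wall load = q_all × B = 366.1 × 2.1 = 768.82 kN per metre run.

≈ 769 kN/m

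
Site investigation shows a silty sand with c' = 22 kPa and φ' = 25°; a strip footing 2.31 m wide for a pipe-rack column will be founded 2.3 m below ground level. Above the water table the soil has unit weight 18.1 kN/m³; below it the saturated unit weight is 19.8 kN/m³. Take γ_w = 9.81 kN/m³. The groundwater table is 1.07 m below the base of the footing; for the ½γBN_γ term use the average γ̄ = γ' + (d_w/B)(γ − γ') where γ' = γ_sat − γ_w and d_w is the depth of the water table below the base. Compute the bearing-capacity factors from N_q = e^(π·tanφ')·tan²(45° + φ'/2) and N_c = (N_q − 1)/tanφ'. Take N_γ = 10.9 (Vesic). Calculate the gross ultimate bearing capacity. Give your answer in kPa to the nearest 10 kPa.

q_ult ≈ 1070 kPa

tan25° = 0.4663, so N_q = e^(π×0.4663)·tan²(57.5°) = 4.327 × 2.464 = 10.66.
N_c = (10.66 − 1)/tan25° = 20.72.
q = γ·D_f = 18.1 × 2.3 = 41.63 kPa.
γ' = 9.99 kN/m³; averaging over the depth B below the base, γ̄ = γ' + (d_w/B)(γ − γ') = 13.747 kN/m³.
c·N_c = 22 × 20.721 = 455.85 kPa
q·N_q = 41.63 × 10.662 = 443.86 kPa
0.5·γ·B·N_γ = 0.5 × 13.747 × 2.31 × 10.9 = 173.06 kPa
q_ult = 455.85 + 443.86 + 173.06 = 1072.8 kPa.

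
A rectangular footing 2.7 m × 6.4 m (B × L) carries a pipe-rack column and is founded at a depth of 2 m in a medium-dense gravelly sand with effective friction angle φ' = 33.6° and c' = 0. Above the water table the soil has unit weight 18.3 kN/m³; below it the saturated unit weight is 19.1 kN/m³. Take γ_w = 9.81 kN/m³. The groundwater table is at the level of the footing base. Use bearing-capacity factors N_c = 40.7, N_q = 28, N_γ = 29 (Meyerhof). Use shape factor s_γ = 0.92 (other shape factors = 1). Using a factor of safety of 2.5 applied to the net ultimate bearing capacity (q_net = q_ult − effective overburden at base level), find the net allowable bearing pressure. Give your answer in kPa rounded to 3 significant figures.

Overburden at base level: q = 18.3 × 2 = 36.6 kPa.
Below the base the soil is submerged, so the ½γBN_γ term uses γ' = 19.1 − 9.81 = 9.29 kN/m³.
Surcharge term q·N_q = 36.6 × 28 = 1024.8 kPa; self-weight term 0.5·γ·B·N_γ·s_γ = 0.5 × 9.29 × 2.7 × 29 × 0.92 = 334.61 kPa.
q_ult = 1024.8 + 334.61 = 1359.4 kPa.
Net ultimate: q_net = 1359.4 − 36.6 = 1322.8 kPa.
q_all(net) = 1322.8 / 2.5 = 529.12 kPa.

q_all(net) ≈ 529 kPa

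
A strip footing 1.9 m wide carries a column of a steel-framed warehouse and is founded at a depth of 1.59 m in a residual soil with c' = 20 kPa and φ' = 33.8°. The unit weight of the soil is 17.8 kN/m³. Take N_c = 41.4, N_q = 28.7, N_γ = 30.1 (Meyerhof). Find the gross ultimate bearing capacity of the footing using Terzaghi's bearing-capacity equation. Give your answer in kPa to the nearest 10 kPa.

q_ult ≈ 2150 kPa

Overburden at base level: q = 17.8 × 1.59 = 28.302 kPa.
Cohesion term c·N_c = 20 × 41.4 = 828 kPa; surcharge term q·N_q = 28.302 × 28.7 = 812.27 kPa; self-weight term 0.5·γ·B·N_γ = 0.5 × 17.8 × 1.9 × 30.1 = 508.99 kPa.
q_ult = 828 + 812.27 + 508.99 = 2149.3 kPa.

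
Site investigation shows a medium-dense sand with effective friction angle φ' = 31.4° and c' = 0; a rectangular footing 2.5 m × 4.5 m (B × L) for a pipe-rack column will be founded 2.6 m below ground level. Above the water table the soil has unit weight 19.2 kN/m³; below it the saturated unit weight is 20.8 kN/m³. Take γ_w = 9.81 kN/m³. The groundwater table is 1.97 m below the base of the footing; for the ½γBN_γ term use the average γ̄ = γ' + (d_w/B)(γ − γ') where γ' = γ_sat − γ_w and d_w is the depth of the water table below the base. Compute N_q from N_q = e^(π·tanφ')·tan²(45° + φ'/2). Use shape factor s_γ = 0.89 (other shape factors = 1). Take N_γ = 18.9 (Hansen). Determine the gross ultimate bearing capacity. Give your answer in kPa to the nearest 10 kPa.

tan31.4° = 0.6104, so N_q = e^(π×0.6104)·tan²(60.7°) = 6.805 × 3.175 = 21.61.
Effective surcharge at the founding depth q = γ·D_f = 19.2 × 2.6 = 49.92 kPa.
With d_w = 1.97 m < B, γ̄ = 10.99 + (1.97/2.5) × (19.2 − 10.99) = 17.459 kN/m³.
q_ult = q·N_q + 0.5·γ·B·N_γ·s_γ
     = 49.92 × 21.608 + 0.5 × 17.459 × 2.5 × 18.9 × 0.89
     = 1078.7 + 367.11 = 1445.8 kPa.

q_ult ≈ 1450 kPa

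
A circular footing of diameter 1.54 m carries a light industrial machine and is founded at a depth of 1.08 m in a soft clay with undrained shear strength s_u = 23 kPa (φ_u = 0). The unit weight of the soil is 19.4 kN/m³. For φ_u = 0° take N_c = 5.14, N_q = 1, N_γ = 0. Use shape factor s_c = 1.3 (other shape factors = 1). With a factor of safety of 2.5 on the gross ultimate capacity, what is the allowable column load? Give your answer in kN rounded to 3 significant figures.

Effective surcharge at the founding depth q = γ·D_f = 19.4 × 1.08 = 20.952 kPa.
q_ult = c·N_c·s_c + q·N_q
     = 23 × 5.14 × 1.3 + 20.952 × 1
     = 153.69 + 20.952 = 174.64 kPa.
Gross allowable pressure q_all = 174.64 / 2.5 = 69.855 kPa.
Footing area = 1.8627 m², so allowable column load = 69.855 × 1.8627 = 130.12 kN.

P_all ≈ 130 kN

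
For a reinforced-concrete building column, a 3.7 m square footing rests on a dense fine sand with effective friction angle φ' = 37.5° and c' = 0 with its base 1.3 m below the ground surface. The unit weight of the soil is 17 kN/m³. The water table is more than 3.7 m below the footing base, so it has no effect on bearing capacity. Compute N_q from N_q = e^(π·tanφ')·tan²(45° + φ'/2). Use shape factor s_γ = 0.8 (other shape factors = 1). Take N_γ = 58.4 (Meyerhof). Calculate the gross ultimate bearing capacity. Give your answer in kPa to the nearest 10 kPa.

q_ult ≈ 2480 kPa

tan37.5° = 0.7673, so N_q = e^(π×0.7673)·tan²(63.75°) = 11.141 × 4.112 = 45.81.
Overburden at base level: q = 17 × 1.3 = 22.1 kPa.
Surcharge term q·N_q = 22.1 × 45.811 = 1012.4 kPa; self-weight term 0.5·γ·B·N_γ·s_γ = 0.5 × 17 × 3.7 × 58.4 × 0.8 = 1469.3 kPa.
q_ult = 1012.4 + 1469.3 = 2481.8 kPa.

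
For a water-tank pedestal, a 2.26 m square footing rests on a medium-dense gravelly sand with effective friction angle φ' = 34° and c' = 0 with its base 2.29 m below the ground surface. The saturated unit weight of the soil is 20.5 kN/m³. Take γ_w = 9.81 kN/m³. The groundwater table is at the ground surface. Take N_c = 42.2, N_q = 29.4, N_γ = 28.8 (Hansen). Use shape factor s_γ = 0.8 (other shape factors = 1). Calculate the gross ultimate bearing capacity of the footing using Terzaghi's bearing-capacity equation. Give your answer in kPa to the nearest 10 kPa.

Water table at ground surface, so effective unit weight γ' = 20.5 − 9.81 = 10.69 kN/m³ is used throughout; overburden q = 10.69 × 2.29 = 24.48 kPa; the same γ' applies in the ½γBN_γ term.
Surcharge term q·N_q = 24.48 × 29.4 = 719.71 kPa; self-weight term 0.5·γ·B·N_γ·s_γ = 0.5 × 10.69 × 2.26 × 28.8 × 0.8 = 278.32 kPa.
q_ult = 719.71 + 278.32 = 998.03 kPa.

q_ult ≈ 1000 kPa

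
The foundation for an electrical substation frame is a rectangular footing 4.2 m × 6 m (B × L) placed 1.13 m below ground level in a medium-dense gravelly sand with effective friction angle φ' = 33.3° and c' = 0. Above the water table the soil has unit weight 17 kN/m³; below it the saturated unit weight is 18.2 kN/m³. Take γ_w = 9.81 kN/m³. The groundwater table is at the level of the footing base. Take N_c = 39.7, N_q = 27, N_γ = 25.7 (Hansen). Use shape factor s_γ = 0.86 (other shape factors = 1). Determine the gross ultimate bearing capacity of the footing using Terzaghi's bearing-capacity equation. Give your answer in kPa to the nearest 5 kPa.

q = γ·D_f = 17 × 1.13 = 19.21 kPa.
For the ½γBN_γ term take γ' = 18.2 − 9.81 = 8.39 kN/m³ (soil below base is submerged).
q·N_q = 19.21 × 27 = 518.67 kPa
0.5·γ·B·N_γ·s_γ = 0.5 × 8.39 × 4.2 × 25.7 × 0.86 = 389.42 kPa
q_ult = 518.67 + 389.42 = 908.09 kPa.

q_ult ≈ 910 kPa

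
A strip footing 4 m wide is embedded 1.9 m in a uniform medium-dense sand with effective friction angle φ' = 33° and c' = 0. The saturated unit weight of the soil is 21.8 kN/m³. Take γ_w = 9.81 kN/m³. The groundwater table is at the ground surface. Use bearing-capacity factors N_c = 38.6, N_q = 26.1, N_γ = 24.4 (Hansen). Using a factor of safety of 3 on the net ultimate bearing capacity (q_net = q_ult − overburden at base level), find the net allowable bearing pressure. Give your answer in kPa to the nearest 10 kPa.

Water table at ground surface, so effective unit weight γ' = 21.8 − 9.81 = 11.99 kN/m³ is used throughout; overburden q = 11.99 × 1.9 = 22.781 kPa; the same γ' applies in the ½γBN_γ term.
Surcharge term q·N_q = 22.781 × 26.1 = 594.58 kPa; self-weight term 0.5·γ·B·N_γ = 0.5 × 11.99 × 4 × 24.4 = 585.11 kPa.
q_ult = 594.58 + 585.11 = 1179.7 kPa.
q_net = 1179.7 − 22.781 = 1156.9 kPa.
q_all(net) = 1156.9 / 3 = 385.64 kPa.

q_all(net) ≈ 390 kPa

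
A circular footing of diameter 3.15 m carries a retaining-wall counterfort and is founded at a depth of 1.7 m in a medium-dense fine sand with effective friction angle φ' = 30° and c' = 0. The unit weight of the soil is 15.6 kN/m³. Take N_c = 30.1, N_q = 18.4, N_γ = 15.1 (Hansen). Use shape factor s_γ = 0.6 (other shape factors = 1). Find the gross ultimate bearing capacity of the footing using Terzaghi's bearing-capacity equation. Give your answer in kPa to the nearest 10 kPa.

Overburden at base level: q = 15.6 × 1.7 = 26.52 kPa.
Surcharge term q·N_q = 26.52 × 18.4 = 487.97 kPa; self-weight term 0.5·γ·B·N_γ·s_γ = 0.5 × 15.6 × 3.15 × 15.1 × 0.6 = 222.6 kPa.
q_ult = 487.97 + 222.6 = 710.57 kPa.

q_ult ≈ 710 kPa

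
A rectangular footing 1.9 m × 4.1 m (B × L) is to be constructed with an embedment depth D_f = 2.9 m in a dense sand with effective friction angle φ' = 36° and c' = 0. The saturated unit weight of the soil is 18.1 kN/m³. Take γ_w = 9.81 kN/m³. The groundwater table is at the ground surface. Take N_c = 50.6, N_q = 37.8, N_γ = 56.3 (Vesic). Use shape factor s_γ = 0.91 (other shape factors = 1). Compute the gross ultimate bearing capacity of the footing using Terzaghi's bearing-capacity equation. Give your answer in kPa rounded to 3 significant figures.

q_ult ≈ 1310 kPa

With the water table at the surface the whole profile is submerged: γ' = 18.1 − 9.81 = 8.29 kN/m³, so q = γ'·D_f = 24.041 kPa; the same γ' applies in the ½γBN_γ term.
q_ult = q·N_q + 0.5·γ·B·N_γ·s_γ
     = 24.041 × 37.8 + 0.5 × 8.29 × 1.9 × 56.3 × 0.91
     = 908.75 + 403.49 = 1312.2 kPa.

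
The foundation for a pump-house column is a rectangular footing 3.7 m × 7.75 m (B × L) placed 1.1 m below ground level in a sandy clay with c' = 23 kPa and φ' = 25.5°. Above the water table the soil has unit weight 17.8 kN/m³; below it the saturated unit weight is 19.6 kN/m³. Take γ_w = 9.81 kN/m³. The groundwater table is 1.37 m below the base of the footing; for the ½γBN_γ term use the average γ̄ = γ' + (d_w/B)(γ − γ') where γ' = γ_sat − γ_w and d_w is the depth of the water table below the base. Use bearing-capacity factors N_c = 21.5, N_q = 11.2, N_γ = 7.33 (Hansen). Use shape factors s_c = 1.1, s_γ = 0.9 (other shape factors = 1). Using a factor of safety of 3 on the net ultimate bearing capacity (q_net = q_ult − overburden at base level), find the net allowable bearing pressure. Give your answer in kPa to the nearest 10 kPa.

q_all(net) ≈ 300 kPa

Effective surcharge at the founding depth q = γ·D_f = 17.8 × 1.1 = 19.58 kPa.
With d_w = 1.37 m < B, γ̄ = 9.79 + (1.37/3.7) × (17.8 − 9.79) = 12.756 kN/m³.
q_ult = c·N_c·s_c + q·N_q + 0.5·γ·B·N_γ·s_γ
     = 23 × 21.5 × 1.1 + 19.58 × 11.2 + 0.5 × 12.756 × 3.7 × 7.33 × 0.9
     = 543.95 + 219.3 + 155.68 = 918.92 kPa.
q_net = 918.92 − 19.58 = 899.34 kPa.
q_all(net) = 899.34 / 3 = 299.78 kPa.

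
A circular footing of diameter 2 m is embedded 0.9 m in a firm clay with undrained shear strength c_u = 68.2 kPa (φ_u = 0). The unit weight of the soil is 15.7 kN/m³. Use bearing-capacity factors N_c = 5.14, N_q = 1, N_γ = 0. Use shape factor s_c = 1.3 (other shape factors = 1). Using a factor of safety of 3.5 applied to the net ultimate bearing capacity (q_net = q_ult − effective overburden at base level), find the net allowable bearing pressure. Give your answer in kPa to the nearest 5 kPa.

q_all(net) ≈ 130 kPa

Overburden at base level: q = 15.7 × 0.9 = 14.13 kPa.
Cohesion term c·N_c·s_c = 68.2 × 5.14 × 1.3 = 455.71 kPa; surcharge term q·N_q = 14.13 × 1 = 14.13 kPa.
q_ult = 455.71 + 14.13 = 469.84 kPa.
Net ultimate: q_net = 469.84 − 14.13 = 455.71 kPa.
q_all(net) = 455.71 / 3.5 = 130.2 kPa.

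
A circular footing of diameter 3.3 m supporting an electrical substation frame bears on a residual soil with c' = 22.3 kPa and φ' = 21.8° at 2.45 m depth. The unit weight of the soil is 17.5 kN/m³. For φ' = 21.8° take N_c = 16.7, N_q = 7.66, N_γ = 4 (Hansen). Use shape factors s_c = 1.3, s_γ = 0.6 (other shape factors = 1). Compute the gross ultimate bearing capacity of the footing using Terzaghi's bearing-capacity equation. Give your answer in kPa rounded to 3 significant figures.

q_ult ≈ 882 kPa

q = γ·D_f = 17.5 × 2.45 = 42.875 kPa.
c·N_c·s_c = 22.3 × 16.7 × 1.3 = 484.13 kPa
q·N_q = 42.875 × 7.66 = 328.42 kPa
0.5·γ·B·N_γ·s_γ = 0.5 × 17.5 × 3.3 × 4 × 0.6 = 69.3 kPa
q_ult = 484.13 + 328.42 + 69.3 = 881.86 kPa.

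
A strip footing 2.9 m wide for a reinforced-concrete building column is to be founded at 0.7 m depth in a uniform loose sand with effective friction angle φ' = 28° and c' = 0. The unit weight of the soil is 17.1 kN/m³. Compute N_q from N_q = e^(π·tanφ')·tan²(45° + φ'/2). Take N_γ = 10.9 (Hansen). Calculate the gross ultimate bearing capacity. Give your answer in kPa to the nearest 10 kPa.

q_ult ≈ 450 kPa

tan28° = 0.5317, so N_q = e^(π×0.5317)·tan²(59°) = 5.314 × 2.77 = 14.72.
Effective surcharge at the founding depth q = γ·D_f = 17.1 × 0.7 = 11.97 kPa.
q_ult = q·N_q + 0.5·γ·B·N_γ
     = 11.97 × 14.72 + 0.5 × 17.1 × 2.9 × 10.9
     = 176.2 + 270.27 = 446.46 kPa.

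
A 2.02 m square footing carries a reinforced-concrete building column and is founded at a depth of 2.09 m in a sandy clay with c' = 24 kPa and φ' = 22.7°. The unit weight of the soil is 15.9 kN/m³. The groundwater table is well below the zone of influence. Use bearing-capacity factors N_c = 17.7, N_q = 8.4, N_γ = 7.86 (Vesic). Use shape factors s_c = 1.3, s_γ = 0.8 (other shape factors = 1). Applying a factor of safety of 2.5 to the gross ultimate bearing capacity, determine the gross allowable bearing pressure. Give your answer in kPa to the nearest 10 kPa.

q_all ≈ 370 kPa

q = γ·D_f = 15.9 × 2.09 = 33.231 kPa.
c·N_c·s_c = 24 × 17.7 × 1.3 = 552.24 kPa
q·N_q = 33.231 × 8.4 = 279.14 kPa
0.5·γ·B·N_γ·s_γ = 0.5 × 15.9 × 2.02 × 7.86 × 0.8 = 100.98 kPa
q_ult = 552.24 + 279.14 + 100.98 = 932.36 kPa.
q_all = q_ult / FS = 932.36 / 2.5 = 372.94 kPa.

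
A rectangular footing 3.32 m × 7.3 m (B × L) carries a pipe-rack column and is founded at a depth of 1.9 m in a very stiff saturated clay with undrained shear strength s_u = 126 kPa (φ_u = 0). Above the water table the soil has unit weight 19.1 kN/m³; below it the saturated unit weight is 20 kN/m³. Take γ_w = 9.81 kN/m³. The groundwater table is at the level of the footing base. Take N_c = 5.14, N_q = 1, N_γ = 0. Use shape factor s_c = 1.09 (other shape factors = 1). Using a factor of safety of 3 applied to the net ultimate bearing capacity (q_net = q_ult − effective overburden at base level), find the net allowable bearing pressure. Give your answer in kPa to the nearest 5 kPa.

q = γ·D_f = 19.1 × 1.9 = 36.29 kPa.
c·N_c·s_c = 126 × 5.14 × 1.09 = 705.93 kPa
q·N_q = 36.29 × 1 = 36.29 kPa
q_ult = 705.93 + 36.29 = 742.22 kPa.
Net ultimate: q_net = 742.22 − 36.29 = 705.93 kPa.
q_all(net) = 705.93 / 3 = 235.31 kPa.

q_all(net) ≈ 235 kPa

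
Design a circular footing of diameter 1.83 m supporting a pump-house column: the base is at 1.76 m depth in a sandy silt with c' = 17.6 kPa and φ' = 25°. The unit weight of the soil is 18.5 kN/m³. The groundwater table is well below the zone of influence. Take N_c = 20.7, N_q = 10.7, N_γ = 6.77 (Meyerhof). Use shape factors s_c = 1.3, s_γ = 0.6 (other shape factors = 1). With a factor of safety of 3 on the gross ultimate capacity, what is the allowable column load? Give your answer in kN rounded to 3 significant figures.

P_all ≈ 781 kN

Overburden at base level: q = 18.5 × 1.76 = 32.56 kPa.
Cohesion term c·N_c·s_c = 17.6 × 20.7 × 1.3 = 473.62 kPa; surcharge term q·N_q = 32.56 × 10.7 = 348.39 kPa; self-weight term 0.5·γ·B·N_γ·s_γ = 0.5 × 18.5 × 1.83 × 6.77 × 0.6 = 68.76 kPa.
q_ult = 473.62 + 348.39 + 68.76 = 890.77 kPa.
Gross allowable pressure q_all = 890.77 / 3 = 296.92 kPa.
Footing area = 2.6302 m², so allowable column load = 296.92 × 2.6302 = 780.97 kN.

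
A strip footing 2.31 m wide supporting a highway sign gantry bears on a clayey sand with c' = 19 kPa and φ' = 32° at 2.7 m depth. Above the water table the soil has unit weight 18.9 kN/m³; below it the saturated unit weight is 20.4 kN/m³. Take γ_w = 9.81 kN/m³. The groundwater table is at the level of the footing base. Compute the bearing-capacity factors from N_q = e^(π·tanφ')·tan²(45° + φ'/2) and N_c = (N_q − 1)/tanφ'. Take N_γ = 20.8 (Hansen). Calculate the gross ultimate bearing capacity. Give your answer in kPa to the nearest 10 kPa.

q_ult ≈ 2110 kPa

tan32° = 0.6249, so N_q = e^(π×0.6249)·tan²(61°) = 7.121 × 3.255 = 23.18.
N_c = (23.18 − 1)/tan32° = 35.49.
Overburden at base level: q = 18.9 × 2.7 = 51.03 kPa.
Below the base the soil is submerged, so the ½γBN_γ term uses γ' = 20.4 − 9.81 = 10.59 kN/m³.
Cohesion term c·N_c = 19 × 35.49 = 674.31 kPa; surcharge term q·N_q = 51.03 × 23.177 = 1182.7 kPa; self-weight term 0.5·γ·B·N_γ = 0.5 × 10.59 × 2.31 × 20.8 = 254.41 kPa.
q_ult = 674.31 + 1182.7 + 254.41 = 2111.4 kPa.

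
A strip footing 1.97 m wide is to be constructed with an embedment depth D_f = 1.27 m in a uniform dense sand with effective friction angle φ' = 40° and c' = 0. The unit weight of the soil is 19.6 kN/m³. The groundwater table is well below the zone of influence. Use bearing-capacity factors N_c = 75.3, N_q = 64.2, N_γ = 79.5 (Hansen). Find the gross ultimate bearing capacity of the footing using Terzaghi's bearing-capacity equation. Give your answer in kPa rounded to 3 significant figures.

q_ult ≈ 3130 kPa

Effective surcharge at the founding depth q = γ·D_f = 19.6 × 1.27 = 24.892 kPa.
q_ult = q·N_q + 0.5·γ·B·N_γ
     = 24.892 × 64.2 + 0.5 × 19.6 × 1.97 × 79.5
     = 1598.1 + 1534.8 = 3132.9 kPa.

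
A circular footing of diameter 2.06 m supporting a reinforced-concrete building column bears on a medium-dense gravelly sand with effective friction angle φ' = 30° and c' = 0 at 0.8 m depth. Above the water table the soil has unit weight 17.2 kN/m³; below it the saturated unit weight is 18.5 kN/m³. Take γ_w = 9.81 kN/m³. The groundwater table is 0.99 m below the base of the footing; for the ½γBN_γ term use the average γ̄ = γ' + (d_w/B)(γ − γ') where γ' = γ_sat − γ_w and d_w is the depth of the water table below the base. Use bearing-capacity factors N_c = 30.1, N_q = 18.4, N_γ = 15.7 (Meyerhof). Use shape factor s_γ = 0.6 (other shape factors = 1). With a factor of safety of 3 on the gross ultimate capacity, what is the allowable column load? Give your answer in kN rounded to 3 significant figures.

P_all ≈ 419 kN

Overburden at base level: q = 17.2 × 0.8 = 13.76 kPa.
The water table is 0.99 m below the base (< B = 2.06 m), so the ½γBN_γ term uses γ̄ = γ' + (d_w/B)(γ − γ') = 8.69 + (0.99/2.06)(17.2 − 8.69) = 12.78 kN/m³.
Surcharge term q·N_q = 13.76 × 18.4 = 253.18 kPa; self-weight term 0.5·γ·B·N_γ·s_γ = 0.5 × 12.78 × 2.06 × 15.7 × 0.6 = 124 kPa.
q_ult = 253.18 + 124 = 377.18 kPa.
Gross allowable pressure q_all = 377.18 / 3 = 125.73 kPa.
Footing area = 3.3329 m², so allowable column load = 125.73 × 3.3329 = 419.04 kN.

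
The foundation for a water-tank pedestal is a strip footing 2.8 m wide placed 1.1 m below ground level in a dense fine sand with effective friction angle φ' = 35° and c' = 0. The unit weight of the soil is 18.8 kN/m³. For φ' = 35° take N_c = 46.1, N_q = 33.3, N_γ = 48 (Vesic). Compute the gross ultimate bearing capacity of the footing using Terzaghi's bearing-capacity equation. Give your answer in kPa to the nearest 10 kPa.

q_ult ≈ 1950 kPa

Effective surcharge at the founding depth q = γ·D_f = 18.8 × 1.1 = 20.68 kPa.
q_ult = q·N_q + 0.5·γ·B·N_γ
     = 20.68 × 33.3 + 0.5 × 18.8 × 2.8 × 48
     = 688.64 + 1263.4 = 1952 kPa.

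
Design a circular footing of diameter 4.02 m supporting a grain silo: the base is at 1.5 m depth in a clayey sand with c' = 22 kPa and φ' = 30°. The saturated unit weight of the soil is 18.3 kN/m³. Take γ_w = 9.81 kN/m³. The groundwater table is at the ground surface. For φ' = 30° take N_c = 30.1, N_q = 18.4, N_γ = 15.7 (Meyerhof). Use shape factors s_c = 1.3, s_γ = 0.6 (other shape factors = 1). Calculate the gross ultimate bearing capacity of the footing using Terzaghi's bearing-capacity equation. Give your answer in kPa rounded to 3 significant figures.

q_ult ≈ 1260 kPa

γ' = 18.3 − 9.81 = 8.49 kN/m³ (submerged throughout). q = 8.49 × 1.5 = 12.735 kPa; the same γ' applies in the ½γBN_γ term.
c·N_c·s_c = 22 × 30.1 × 1.3 = 860.86 kPa
q·N_q = 12.735 × 18.4 = 234.32 kPa
0.5·γ·B·N_γ·s_γ = 0.5 × 8.49 × 4.02 × 15.7 × 0.6 = 160.75 kPa
q_ult = 860.86 + 234.32 + 160.75 = 1255.9 kPa.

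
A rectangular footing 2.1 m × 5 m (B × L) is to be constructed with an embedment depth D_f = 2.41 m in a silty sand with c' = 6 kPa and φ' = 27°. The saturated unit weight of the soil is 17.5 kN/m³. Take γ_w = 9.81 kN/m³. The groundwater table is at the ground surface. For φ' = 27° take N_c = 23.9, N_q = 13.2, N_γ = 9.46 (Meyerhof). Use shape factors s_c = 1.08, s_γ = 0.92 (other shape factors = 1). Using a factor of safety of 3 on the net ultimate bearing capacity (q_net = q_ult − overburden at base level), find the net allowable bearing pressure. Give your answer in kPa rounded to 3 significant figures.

With the water table at the surface the whole profile is submerged: γ' = 17.5 − 9.81 = 7.69 kN/m³, so q = γ'·D_f = 18.533 kPa; the same γ' applies in the ½γBN_γ term.
q_ult = c·N_c·s_c + q·N_q + 0.5·γ·B·N_γ·s_γ
     = 6 × 23.9 × 1.08 + 18.533 × 13.2 + 0.5 × 7.69 × 2.1 × 9.46 × 0.92
     = 154.87 + 244.63 + 70.274 = 469.78 kPa.
q_net = 469.78 − 18.533 = 451.25 kPa.
q_all(net) = 451.25 / 3 = 150.42 kPa.

q_all(net) ≈ 150 kPa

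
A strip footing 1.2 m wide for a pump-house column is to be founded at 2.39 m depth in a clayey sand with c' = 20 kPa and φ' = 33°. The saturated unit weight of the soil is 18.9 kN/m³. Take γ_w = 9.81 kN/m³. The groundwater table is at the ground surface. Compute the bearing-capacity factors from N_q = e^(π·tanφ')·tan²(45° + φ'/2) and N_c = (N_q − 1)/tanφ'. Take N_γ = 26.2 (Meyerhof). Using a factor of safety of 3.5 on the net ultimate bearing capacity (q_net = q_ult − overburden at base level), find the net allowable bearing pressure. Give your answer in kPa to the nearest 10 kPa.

q_all(net) ≈ 420 kPa

N_q = e^(π·tan33°)·tan²(61.5°) = 26.09; N_c = (N_q − 1)/tanφ' = 38.64.
γ' = 18.9 − 9.81 = 9.09 kN/m³ (submerged throughout). q = 9.09 × 2.39 = 21.725 kPa; the same γ' applies in the ½γBN_γ term.
c·N_c = 20 × 38.638 = 772.77 kPa
q·N_q = 21.725 × 26.092 = 566.85 kPa
0.5·γ·B·N_γ = 0.5 × 9.09 × 1.2 × 26.2 = 142.89 kPa
q_ult = 772.77 + 566.85 + 142.89 = 1482.5 kPa.
q_net = 1482.5 − 21.725 = 1460.8 kPa.
q_all(net) = 1460.8 / 3.5 = 417.37 kPa.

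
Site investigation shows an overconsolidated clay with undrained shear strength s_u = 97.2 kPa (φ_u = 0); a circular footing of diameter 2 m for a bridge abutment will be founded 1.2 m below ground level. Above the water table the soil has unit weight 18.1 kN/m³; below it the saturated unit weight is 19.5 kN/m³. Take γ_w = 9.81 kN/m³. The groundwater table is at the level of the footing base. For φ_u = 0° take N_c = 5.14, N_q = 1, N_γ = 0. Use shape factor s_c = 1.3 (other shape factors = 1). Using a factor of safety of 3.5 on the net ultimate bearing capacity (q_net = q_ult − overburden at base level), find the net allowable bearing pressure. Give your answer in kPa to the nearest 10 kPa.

q_all(net) ≈ 190 kPa

q = γ·D_f = 18.1 × 1.2 = 21.72 kPa.
c·N_c·s_c = 97.2 × 5.14 × 1.3 = 649.49 kPa
q·N_q = 21.72 × 1 = 21.72 kPa
q_ult = 649.49 + 21.72 = 671.21 kPa.
q_net = 671.21 − 21.72 = 649.49 kPa.
q_all(net) = 649.49 / 3.5 = 185.57 kPa.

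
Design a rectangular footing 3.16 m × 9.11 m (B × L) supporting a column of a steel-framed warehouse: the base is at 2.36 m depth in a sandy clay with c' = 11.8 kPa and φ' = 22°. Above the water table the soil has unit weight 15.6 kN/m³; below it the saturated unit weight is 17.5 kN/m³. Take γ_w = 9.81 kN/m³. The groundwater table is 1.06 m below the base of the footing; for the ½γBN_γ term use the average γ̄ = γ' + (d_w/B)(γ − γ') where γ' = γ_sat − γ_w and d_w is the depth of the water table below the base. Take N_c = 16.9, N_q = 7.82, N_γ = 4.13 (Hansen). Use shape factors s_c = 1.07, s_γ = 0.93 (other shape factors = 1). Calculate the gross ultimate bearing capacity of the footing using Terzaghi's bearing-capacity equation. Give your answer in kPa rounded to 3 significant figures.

Effective surcharge at the founding depth q = γ·D_f = 15.6 × 2.36 = 36.816 kPa.
With d_w = 1.06 m < B, γ̄ = 7.69 + (1.06/3.16) × (15.6 − 7.69) = 10.343 kN/m³.
q_ult = c·N_c·s_c + q·N_q + 0.5·γ·B·N_γ·s_γ
     = 11.8 × 16.9 × 1.07 + 36.816 × 7.82 + 0.5 × 10.343 × 3.16 × 4.13 × 0.93
     = 213.38 + 287.9 + 62.77 = 564.05 kPa.

q_ult ≈ 564 kPa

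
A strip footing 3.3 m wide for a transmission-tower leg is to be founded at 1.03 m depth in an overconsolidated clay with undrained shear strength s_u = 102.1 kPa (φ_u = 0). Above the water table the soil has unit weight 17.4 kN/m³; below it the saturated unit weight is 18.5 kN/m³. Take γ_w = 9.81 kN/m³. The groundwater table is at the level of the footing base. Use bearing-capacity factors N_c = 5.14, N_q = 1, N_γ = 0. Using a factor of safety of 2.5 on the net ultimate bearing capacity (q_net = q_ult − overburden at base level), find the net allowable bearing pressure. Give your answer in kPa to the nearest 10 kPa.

q_all(net) ≈ 210 kPa

Overburden at base level: q = 17.4 × 1.03 = 17.922 kPa.
Cohesion term c·N_c = 102.1 × 5.14 = 524.79 kPa; surcharge term q·N_q = 17.922 × 1 = 17.922 kPa.
q_ult = 524.79 + 17.922 = 542.72 kPa.
q_net = 542.72 − 17.922 = 524.79 kPa.
q_all(net) = 524.79 / 2.5 = 209.92 kPa.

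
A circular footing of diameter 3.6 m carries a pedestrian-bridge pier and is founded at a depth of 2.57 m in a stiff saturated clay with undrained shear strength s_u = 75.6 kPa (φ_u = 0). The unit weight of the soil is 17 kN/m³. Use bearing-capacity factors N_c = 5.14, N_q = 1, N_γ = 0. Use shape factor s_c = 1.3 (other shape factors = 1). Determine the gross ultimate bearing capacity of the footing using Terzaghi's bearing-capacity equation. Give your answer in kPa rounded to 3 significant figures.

Overburden at base level: q = 17 × 2.57 = 43.69 kPa.
Cohesion term c·N_c·s_c = 75.6 × 5.14 × 1.3 = 505.16 kPa; surcharge term q·N_q = 43.69 × 1 = 43.69 kPa.
q_ult = 505.16 + 43.69 = 548.85 kPa.

q_ult ≈ 549 kPa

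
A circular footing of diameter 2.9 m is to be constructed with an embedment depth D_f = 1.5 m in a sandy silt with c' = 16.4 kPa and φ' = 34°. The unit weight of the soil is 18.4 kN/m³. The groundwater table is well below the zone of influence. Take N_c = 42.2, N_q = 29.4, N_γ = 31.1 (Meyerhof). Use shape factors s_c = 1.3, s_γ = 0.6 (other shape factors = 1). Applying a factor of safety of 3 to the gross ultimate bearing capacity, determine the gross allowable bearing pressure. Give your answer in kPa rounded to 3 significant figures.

q_all ≈ 736 kPa

Overburden at base level: q = 18.4 × 1.5 = 27.6 kPa.
Cohesion term c·N_c·s_c = 16.4 × 42.2 × 1.3 = 899.7 kPa; surcharge term q·N_q = 27.6 × 29.4 = 811.44 kPa; self-weight term 0.5·γ·B·N_γ·s_γ = 0.5 × 18.4 × 2.9 × 31.1 × 0.6 = 497.85 kPa.
q_ult = 899.7 + 811.44 + 497.85 = 2209 kPa.
q_all = q_ult / FS = 2209 / 3 = 736.33 kPa.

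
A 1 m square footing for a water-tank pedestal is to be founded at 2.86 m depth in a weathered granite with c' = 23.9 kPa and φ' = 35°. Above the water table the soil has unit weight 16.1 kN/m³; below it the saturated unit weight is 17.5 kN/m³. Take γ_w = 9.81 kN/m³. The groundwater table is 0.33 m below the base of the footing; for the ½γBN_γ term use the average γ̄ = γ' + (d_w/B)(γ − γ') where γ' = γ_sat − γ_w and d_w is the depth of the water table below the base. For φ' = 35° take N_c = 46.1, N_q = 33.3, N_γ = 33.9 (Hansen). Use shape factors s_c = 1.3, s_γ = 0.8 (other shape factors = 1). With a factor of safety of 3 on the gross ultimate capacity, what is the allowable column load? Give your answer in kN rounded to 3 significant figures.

P_all ≈ 1040 kN

Effective surcharge at the founding depth q = γ·D_f = 16.1 × 2.86 = 46.046 kPa.
With d_w = 0.33 m < B, γ̄ = 7.69 + (0.33/1) × (16.1 − 7.69) = 10.465 kN/m³.
q_ult = c·N_c·s_c + q·N_q + 0.5·γ·B·N_γ·s_γ
     = 23.9 × 46.1 × 1.3 + 46.046 × 33.3 + 0.5 × 10.465 × 1 × 33.9 × 0.8
     = 1432.3 + 1533.3 + 141.91 = 3107.6 kPa.
Gross allowable pressure q_all = 3107.6 / 3 = 1035.9 kPa.
Footing area = 1 m², so allowable column load = 1035.9 × 1 = 1035.9 kN.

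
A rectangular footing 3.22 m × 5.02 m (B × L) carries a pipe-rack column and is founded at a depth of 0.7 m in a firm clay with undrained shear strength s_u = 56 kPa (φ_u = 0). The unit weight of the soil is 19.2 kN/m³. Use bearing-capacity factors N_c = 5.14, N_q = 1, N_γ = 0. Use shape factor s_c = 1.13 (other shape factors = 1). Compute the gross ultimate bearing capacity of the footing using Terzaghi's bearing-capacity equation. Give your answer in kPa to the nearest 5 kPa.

Effective surcharge at the founding depth q = γ·D_f = 19.2 × 0.7 = 13.44 kPa.
q_ult = c·N_c·s_c + q·N_q
     = 56 × 5.14 × 1.13 + 13.44 × 1
     = 325.26 + 13.44 = 338.7 kPa.

q_ult ≈ 340 kPa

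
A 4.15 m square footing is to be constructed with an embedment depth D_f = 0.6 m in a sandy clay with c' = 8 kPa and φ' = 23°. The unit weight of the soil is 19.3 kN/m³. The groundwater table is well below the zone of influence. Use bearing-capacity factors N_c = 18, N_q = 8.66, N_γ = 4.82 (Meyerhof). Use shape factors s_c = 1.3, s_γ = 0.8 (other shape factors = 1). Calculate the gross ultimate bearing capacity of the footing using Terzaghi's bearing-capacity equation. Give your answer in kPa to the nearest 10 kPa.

q = γ·D_f = 19.3 × 0.6 = 11.58 kPa.
c·N_c·s_c = 8 × 18 × 1.3 = 187.2 kPa
q·N_q = 11.58 × 8.66 = 100.28 kPa
0.5·γ·B·N_γ·s_γ = 0.5 × 19.3 × 4.15 × 4.82 × 0.8 = 154.42 kPa
q_ult = 187.2 + 100.28 + 154.42 = 441.91 kPa.

q_ult ≈ 440 kPa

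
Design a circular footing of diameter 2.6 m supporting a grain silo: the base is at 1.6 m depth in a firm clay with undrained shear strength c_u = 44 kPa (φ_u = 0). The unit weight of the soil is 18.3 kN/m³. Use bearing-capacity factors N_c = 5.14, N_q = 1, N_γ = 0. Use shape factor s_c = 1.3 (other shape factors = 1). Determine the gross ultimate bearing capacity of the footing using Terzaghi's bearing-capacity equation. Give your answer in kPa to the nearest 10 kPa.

q_ult ≈ 320 kPa

Effective surcharge at the founding depth q = γ·D_f = 18.3 × 1.6 = 29.28 kPa.
q_ult = c·N_c·s_c + q·N_q
     = 44 × 5.14 × 1.3 + 29.28 × 1
     = 294.01 + 29.28 = 323.29 kPa.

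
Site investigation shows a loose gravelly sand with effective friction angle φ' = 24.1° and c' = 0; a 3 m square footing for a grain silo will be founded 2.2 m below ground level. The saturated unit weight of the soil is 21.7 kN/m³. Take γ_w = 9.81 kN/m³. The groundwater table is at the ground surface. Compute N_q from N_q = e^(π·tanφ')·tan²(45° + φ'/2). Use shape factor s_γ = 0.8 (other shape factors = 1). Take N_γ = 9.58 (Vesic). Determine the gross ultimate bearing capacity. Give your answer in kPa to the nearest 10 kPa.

q_ult ≈ 390 kPa

tan24.1° = 0.4473, so N_q = e^(π×0.4473)·tan²(57.05°) = 4.077 × 2.38 = 9.7.
γ' = 21.7 − 9.81 = 11.89 kN/m³ (submerged throughout). q = 11.89 × 2.2 = 26.158 kPa; the same γ' applies in the ½γBN_γ term.
q·N_q = 26.158 × 9.7038 = 253.83 kPa
0.5·γ·B·N_γ·s_γ = 0.5 × 11.89 × 3 × 9.58 × 0.8 = 136.69 kPa
q_ult = 253.83 + 136.69 = 390.52 kPa.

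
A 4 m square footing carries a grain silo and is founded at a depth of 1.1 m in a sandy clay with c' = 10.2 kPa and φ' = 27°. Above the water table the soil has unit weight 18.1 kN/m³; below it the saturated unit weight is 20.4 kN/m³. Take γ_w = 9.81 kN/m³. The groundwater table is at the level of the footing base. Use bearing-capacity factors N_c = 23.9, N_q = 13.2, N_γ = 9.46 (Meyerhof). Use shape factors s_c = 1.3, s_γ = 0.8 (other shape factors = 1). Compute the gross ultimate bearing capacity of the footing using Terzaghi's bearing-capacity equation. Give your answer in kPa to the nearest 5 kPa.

q_ult ≈ 740 kPa

Effective surcharge at the founding depth q = γ·D_f = 18.1 × 1.1 = 19.91 kPa.
The water table coincides with the base, so in the self-weight term γ → γ' = 10.59 kN/m³.
q_ult = c·N_c·s_c + q·N_q + 0.5·γ·B·N_γ·s_γ
     = 10.2 × 23.9 × 1.3 + 19.91 × 13.2 + 0.5 × 10.59 × 4 × 9.46 × 0.8
     = 316.91 + 262.81 + 160.29 = 740.02 kPa.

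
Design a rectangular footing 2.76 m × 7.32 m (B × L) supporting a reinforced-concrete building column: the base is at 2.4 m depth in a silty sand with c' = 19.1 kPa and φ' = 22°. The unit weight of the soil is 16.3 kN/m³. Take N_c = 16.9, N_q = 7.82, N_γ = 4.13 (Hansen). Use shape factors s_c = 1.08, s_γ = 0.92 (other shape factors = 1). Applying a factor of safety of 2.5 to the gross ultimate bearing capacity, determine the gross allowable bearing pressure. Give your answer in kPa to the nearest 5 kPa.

q_all ≈ 295 kPa

q = γ·D_f = 16.3 × 2.4 = 39.12 kPa.
c·N_c·s_c = 19.1 × 16.9 × 1.08 = 348.61 kPa
q·N_q = 39.12 × 7.82 = 305.92 kPa
0.5·γ·B·N_γ·s_γ = 0.5 × 16.3 × 2.76 × 4.13 × 0.92 = 85.468 kPa
q_ult = 348.61 + 305.92 + 85.468 = 740 kPa.
q_all = q_ult / FS = 740 / 2.5 = 296 kPa.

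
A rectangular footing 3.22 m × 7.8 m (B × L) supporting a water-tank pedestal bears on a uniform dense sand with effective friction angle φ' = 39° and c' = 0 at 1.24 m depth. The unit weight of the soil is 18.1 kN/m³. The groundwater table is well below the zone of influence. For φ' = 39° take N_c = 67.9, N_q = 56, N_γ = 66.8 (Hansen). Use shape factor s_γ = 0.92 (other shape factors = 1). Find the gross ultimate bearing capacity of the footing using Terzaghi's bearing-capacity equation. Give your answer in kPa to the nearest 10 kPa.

q = γ·D_f = 18.1 × 1.24 = 22.444 kPa.
q·N_q = 22.444 × 56 = 1256.9 kPa
0.5·γ·B·N_γ·s_γ = 0.5 × 18.1 × 3.22 × 66.8 × 0.92 = 1790.9 kPa
q_ult = 1256.9 + 1790.9 = 3047.8 kPa.

q_ult ≈ 3050 kPa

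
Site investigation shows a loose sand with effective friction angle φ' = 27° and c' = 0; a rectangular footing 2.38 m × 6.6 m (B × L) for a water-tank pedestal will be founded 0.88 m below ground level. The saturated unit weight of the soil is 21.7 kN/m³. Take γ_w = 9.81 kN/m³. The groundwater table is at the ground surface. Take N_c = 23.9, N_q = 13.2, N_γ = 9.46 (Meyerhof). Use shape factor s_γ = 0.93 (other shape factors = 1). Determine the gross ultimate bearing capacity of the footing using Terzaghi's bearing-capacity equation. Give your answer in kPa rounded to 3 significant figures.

γ' = 21.7 − 9.81 = 11.89 kN/m³ (submerged throughout). q = 11.89 × 0.88 = 10.463 kPa; the same γ' applies in the ½γBN_γ term.
q·N_q = 10.463 × 13.2 = 138.11 kPa
0.5·γ·B·N_γ·s_γ = 0.5 × 11.89 × 2.38 × 9.46 × 0.93 = 124.48 kPa
q_ult = 138.11 + 124.48 = 262.6 kPa.

q_ult ≈ 263 kPa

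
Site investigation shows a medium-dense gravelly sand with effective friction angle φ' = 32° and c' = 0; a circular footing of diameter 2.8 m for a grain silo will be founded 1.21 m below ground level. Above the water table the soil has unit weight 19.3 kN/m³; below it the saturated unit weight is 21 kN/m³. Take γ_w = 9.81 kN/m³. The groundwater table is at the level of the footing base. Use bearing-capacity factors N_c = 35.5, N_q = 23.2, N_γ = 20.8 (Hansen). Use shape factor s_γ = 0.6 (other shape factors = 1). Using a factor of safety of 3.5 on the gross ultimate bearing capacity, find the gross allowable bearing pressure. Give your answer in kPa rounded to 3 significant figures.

q_all ≈ 211 kPa

Overburden at base level: q = 19.3 × 1.21 = 23.353 kPa.
Below the base the soil is submerged, so the ½γBN_γ term uses γ' = 21 − 9.81 = 11.19 kN/m³.
Surcharge term q·N_q = 23.353 × 23.2 = 541.79 kPa; self-weight term 0.5·γ·B·N_γ·s_γ = 0.5 × 11.19 × 2.8 × 20.8 × 0.6 = 195.51 kPa.
q_ult = 541.79 + 195.51 = 737.3 kPa.
q_all = 737.3 / 3.5 = 210.66 kPa.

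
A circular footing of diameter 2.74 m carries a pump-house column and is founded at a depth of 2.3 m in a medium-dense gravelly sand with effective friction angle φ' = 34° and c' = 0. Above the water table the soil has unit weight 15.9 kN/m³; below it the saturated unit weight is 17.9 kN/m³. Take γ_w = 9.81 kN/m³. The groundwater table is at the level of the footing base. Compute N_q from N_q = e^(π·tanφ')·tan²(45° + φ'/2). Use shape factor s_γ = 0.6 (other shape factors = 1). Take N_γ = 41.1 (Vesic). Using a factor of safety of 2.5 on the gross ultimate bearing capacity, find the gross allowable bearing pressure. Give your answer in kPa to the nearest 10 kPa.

q_all ≈ 540 kPa

N_q = e^(π·tan34°)·tan²(62°) = 29.44.
Overburden at base level: q = 15.9 × 2.3 = 36.57 kPa.
Below the base the soil is submerged, so the ½γBN_γ term uses γ' = 17.9 − 9.81 = 8.09 kN/m³.
Surcharge term q·N_q = 36.57 × 29.44 = 1076.6 kPa; self-weight term 0.5·γ·B·N_γ·s_γ = 0.5 × 8.09 × 2.74 × 41.1 × 0.6 = 273.31 kPa.
q_ult = 1076.6 + 273.31 = 1349.9 kPa.
q_all = 1349.9 / 2.5 = 539.97 kPa.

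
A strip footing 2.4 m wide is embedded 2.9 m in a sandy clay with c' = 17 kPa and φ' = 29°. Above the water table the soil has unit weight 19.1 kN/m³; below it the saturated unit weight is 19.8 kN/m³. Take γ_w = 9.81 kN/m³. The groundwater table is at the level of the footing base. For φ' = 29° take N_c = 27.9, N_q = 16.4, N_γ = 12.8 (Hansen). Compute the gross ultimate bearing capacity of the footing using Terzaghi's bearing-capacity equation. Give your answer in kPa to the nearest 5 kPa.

q_ult ≈ 1535 kPa

Overburden at base level: q = 19.1 × 2.9 = 55.39 kPa.
Below the base the soil is submerged, so the ½γBN_γ term uses γ' = 19.8 − 9.81 = 9.99 kN/m³.
Cohesion term c·N_c = 17 × 27.9 = 474.3 kPa; surcharge term q·N_q = 55.39 × 16.4 = 908.4 kPa; self-weight term 0.5·γ·B·N_γ = 0.5 × 9.99 × 2.4 × 12.8 = 153.45 kPa.
q_ult = 474.3 + 908.4 + 153.45 = 1536.1 kPa.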